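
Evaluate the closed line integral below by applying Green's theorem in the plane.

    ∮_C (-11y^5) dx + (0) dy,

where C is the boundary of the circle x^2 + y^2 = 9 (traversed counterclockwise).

Green's theorem converts the closed line integral into a double integral over the enclosed region D:

    ∮_C P dx + Q dy = ∬_D (∂Q/∂x - ∂P/∂y) dA.

Here P = -11y^5, Q = 0, so

    ∂Q/∂x = 0,    ∂P/∂y = -55y^4,
    ∂Q/∂x - ∂P/∂y = 55y^4.

D is the region x^2 + y^2 ≤ 9. Evaluating the double integral:

In polar coordinates (x = r cos θ, y = r sin θ, dA = r dr dθ) the integrand becomes 55r^4sin(θ)^4, so

    ∬_D (55y^4) dA = ∫_0^{2π} ∫_0^{3} (55r^4sin(θ)^4) · r dr dθ.

Inner (r from 0 to 3): 13365sin(θ)^4/2.
Outer (θ from 0 to 2π): 40095π/8.

Therefore ∮_C P dx + Q dy = 40095π/8.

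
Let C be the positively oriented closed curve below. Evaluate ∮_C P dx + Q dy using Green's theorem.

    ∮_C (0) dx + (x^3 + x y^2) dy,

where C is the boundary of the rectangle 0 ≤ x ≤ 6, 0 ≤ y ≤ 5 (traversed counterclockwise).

Green's theorem converts the closed line integral into a double integral over the enclosed region D:

    ∮_C P dx + Q dy = ∬_D (∂Q/∂x - ∂P/∂y) dA.

Here P = 0, Q = x^3 + x y^2, so

    ∂Q/∂x = 3x^2 + y^2,    ∂P/∂y = 0,
    ∂Q/∂x - ∂P/∂y = 3x^2 + y^2.

D is the region 0 ≤ x ≤ 6, 0 ≤ y ≤ 5. Evaluating the double integral:

    ∬_D (3x^2 + y^2) dA = ∫_0^{6} ∫_0^{5} (3x^2 + y^2) dy dx.

Inner (y from 0 to 5): 15x^2 + 125/3.
Outer (x from 0 to 6): 1330.

Therefore ∮_C P dx + Q dy = 1330.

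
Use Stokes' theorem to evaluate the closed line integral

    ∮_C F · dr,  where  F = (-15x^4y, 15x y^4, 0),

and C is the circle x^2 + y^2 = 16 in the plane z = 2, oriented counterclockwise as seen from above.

Let S be the flat disk x^2 + y^2 ≤ 16 in the plane z = 2, with upward unit normal n̂ = ẑ. By Stokes' theorem,

    ∮_C F · dr = ∬_S (∇ × F) · n̂ dS = ∬_D (curl F)_z dA,

where D is the disk x^2 + y^2 ≤ 16.

Compute the curl of F = (-15x^4y, 15x y^4, 0):
    (∇ × F)_x = ∂F_z/∂y - ∂F_y/∂z = 0,
    (∇ × F)_y = ∂F_x/∂z - ∂F_z/∂x = 0,
    (∇ × F)_z = ∂F_y/∂x - ∂F_x/∂y = 15x^4 + 15y^4.

On z = 2, (curl F)_z = 15x^4 + 15y^4.

Convert to polar (x = r cos θ, y = r sin θ, dA = r dr dθ); the integrand becomes 15r^4(sin(θ)^4 + cos(θ)^4), so

    ∬_D (curl F)_z dA = ∫_0^{2π} ∫_0^{4} (15r^4(sin(θ)^4 + cos(θ)^4)) · r dr dθ.

Inner (r from 0 to 4): 10240sin(θ)^4 + 10240cos(θ)^4.
Outer (θ from 0 to 2π): 15360π.

Therefore ∮_C F · dr = 15360π.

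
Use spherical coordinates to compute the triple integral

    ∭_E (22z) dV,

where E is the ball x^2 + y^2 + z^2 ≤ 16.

In spherical coordinates, x = ρ sin(φ) cos(θ), y = ρ sin(φ) sin(θ), z = ρ cos(φ), and dV = ρ^2 sin(φ) dρ dφ dθ.

The integrand becomes 22ρ cos(φ), so

    ∭_E (22z) dV = ∫_{0}^{2π} ∫_{0}^{π} ∫_{0}^{4} (22ρ cos(φ)) · ρ^2 sin(φ) dρ dφ dθ.

Inner (ρ): 704sin(2φ).
Middle (φ): 0.
Outer (θ): 0.

Therefore the triple integral equals 0.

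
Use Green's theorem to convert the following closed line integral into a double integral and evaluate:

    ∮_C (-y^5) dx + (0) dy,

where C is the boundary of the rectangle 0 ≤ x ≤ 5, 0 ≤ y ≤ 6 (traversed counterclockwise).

Green's theorem converts the closed line integral into a double integral over the enclosed region D:

    ∮_C P dx + Q dy = ∬_D (∂Q/∂x - ∂P/∂y) dA.

Here P = -y^5, Q = 0, so

    ∂Q/∂x = 0,    ∂P/∂y = -5y^4,
    ∂Q/∂x - ∂P/∂y = 5y^4.

D is the region 0 ≤ x ≤ 5, 0 ≤ y ≤ 6. Evaluating the double integral:

    ∬_D (5y^4) dA = ∫_0^{5} ∫_0^{6} (5y^4) dy dx.

Inner (y from 0 to 6): 7776.
Outer (x from 0 to 5): 38880.

Therefore ∮_C P dx + Q dy = 38880.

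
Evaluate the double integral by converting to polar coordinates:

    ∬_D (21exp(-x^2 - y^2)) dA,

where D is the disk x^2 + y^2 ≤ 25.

The region D is 0 ≤ r ≤ 5, 0 ≤ θ ≤ 2π in polar coordinates, where x = r cos(θ), y = r sin(θ), and dA = r dr dθ.

Under the substitution, the integrand becomes 21exp(-r^2), so

    ∬_D (21exp(-x^2 - y^2)) dA = ∫_{0}^{2π} ∫_{0}^{5} (21exp(-r^2)) · r dr dθ.

Inner integral (in r): ∫_{0}^{5} (21exp(-r^2)) · r dr = 21/2 - 21exp(-25)/2.

Outer integral (in θ): ∫_{0}^{2π} (21/2 - 21exp(-25)/2) dθ = -21π exp(-25) + 21π.

Therefore ∬_D (21exp(-x^2 - y^2)) dA = -21π exp(-25) + 21π.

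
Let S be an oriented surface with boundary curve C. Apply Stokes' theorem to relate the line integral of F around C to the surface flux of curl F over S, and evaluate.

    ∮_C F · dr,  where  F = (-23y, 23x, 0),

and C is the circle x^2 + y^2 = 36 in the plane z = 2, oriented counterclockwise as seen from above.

Let S be the flat disk x^2 + y^2 ≤ 36 in the plane z = 2, with upward unit normal n̂ = ẑ. By Stokes' theorem,

    ∮_C F · dr = ∬_S (∇ × F) · n̂ dS = ∬_D (curl F)_z dA,

where D is the disk x^2 + y^2 ≤ 36.

Compute the curl of F = (-23y, 23x, 0):
    (∇ × F)_x = ∂F_z/∂y - ∂F_y/∂z = 0,
    (∇ × F)_y = ∂F_x/∂z - ∂F_z/∂x = 0,
    (∇ × F)_z = ∂F_y/∂x - ∂F_x/∂y = 46.

On z = 2, (curl F)_z = 46.

Convert to polar (x = r cos θ, y = r sin θ, dA = r dr dθ); the integrand becomes 46, so

    ∬_D (curl F)_z dA = ∫_0^{2π} ∫_0^{6} (46) · r dr dθ.

Inner (r from 0 to 6): 828.
Outer (θ from 0 to 2π): 1656π.

Therefore ∮_C F · dr = 1656π.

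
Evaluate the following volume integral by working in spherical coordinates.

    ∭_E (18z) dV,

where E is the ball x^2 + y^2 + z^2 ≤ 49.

In spherical coordinates, x = ρ sin(φ) cos(θ), y = ρ sin(φ) sin(θ), z = ρ cos(φ), and dV = ρ^2 sin(φ) dρ dφ dθ.

The integrand becomes 18ρ cos(φ), so

    ∭_E (18z) dV = ∫_{0}^{2π} ∫_{0}^{π} ∫_{0}^{7} (18ρ cos(φ)) · ρ^2 sin(φ) dρ dφ dθ.

Inner (ρ): 21609sin(2φ)/4.
Middle (φ): 0.
Outer (θ): 0.

Therefore the triple integral equals 0.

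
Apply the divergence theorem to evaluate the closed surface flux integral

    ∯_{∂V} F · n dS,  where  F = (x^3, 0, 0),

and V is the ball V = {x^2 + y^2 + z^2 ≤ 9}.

By the divergence theorem,

    ∯_{∂V} F · n dS = ∭_V (∇ · F) dV.

Compute the divergence:
    ∇ · F = ∂F_x/∂x + ∂F_y/∂y + ∂F_z/∂z = 3x^2 + 0 + 0 = 3x^2.

In spherical coordinates, x = ρ sin(φ) cos(θ), y = ρ sin(φ) sin(θ), z = ρ cos(φ), dV = ρ^2 sin(φ) dρ dφ dθ, with 0 ≤ ρ ≤ 3, 0 ≤ φ ≤ π, 0 ≤ θ ≤ 2π.

The integrand, after substitution and multiplying by the volume element, becomes (3ρ^2sin(φ)^2cos(θ)^2) · ρ^2 sin(φ), so

    ∭_V (∇·F) dV = ∫_0^{2π} ∫_0^{π} ∫_0^{3} (3ρ^2sin(φ)^2cos(θ)^2) · ρ^2 sin(φ) dρ dφ dθ.

Inner (ρ from 0 to 3): 729sin(φ)^3cos(θ)^2/5.
Middle (φ from 0 to π): 972cos(θ)^2/5.
Outer (θ from 0 to 2π): 972π/5.

Therefore ∯_{∂V} F · n dS = 972π/5.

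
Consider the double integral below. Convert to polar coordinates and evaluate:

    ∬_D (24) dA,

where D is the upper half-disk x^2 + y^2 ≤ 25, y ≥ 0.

The region D is 0 ≤ r ≤ 5, 0 ≤ θ ≤ π in polar coordinates, where x = r cos(θ), y = r sin(θ), and dA = r dr dθ.

Under the substitution, the integrand becomes 24, so

    ∬_D (24) dA = ∫_{0}^{π} ∫_{0}^{5} (24) · r dr dθ.

Inner integral (in r): ∫_{0}^{5} (24) · r dr = 300.

Outer integral (in θ): ∫_{0}^{π} (300) dθ = 300π.

Therefore ∬_D (24) dA = 300π.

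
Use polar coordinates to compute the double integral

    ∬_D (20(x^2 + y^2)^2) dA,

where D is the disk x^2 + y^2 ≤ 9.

The region D is 0 ≤ r ≤ 3, 0 ≤ θ ≤ 2π in polar coordinates, where x = r cos(θ), y = r sin(θ), and dA = r dr dθ.

Under the substitution, the integrand becomes 20r^4, so

    ∬_D (20(x^2 + y^2)^2) dA = ∫_{0}^{2π} ∫_{0}^{3} (20r^4) · r dr dθ.

Inner integral (in r): ∫_{0}^{3} (20r^4) · r dr = 2430.

Outer integral (in θ): ∫_{0}^{2π} (2430) dθ = 4860π.

Therefore ∬_D (20(x^2 + y^2)^2) dA = 4860π.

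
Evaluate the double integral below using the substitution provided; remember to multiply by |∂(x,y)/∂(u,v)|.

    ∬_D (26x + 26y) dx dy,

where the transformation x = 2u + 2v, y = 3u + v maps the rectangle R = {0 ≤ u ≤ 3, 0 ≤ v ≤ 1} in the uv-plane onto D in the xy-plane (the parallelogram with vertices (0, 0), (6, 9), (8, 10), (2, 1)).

Compute the Jacobian determinant of (x, y) with respect to (u, v):

    ∂(x,y)/∂(u,v) = | 2  2 | = (2)(1) - (2)(3) = -4.
                   | 3  1 |

Its absolute value is |J| = 4 (the area scaling factor).

Substituting x = 2u + 2v, y = 3u + v into the integrand,

    26x + 26y → 130u + 78v,

so the integral becomes

    ∬_R (130u + 78v) · |J| du dv = ∫_0^3 ∫_0^1 (520u + 312v) dv du.

Inner (v): 520u + 156.
Outer (u): 2808.

Therefore ∬_D (26x + 26y) dx dy = 2808.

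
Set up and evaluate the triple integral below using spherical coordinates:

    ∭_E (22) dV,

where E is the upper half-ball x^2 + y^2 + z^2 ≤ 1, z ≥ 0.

In spherical coordinates, x = ρ sin(φ) cos(θ), y = ρ sin(φ) sin(θ), z = ρ cos(φ), and dV = ρ^2 sin(φ) dρ dφ dθ.

The integrand becomes 22, so

    ∭_E (22) dV = ∫_{0}^{2π} ∫_{0}^{π/2} ∫_{0}^{1} (22) · ρ^2 sin(φ) dρ dφ dθ.

Inner (ρ): 22sin(φ)/3.
Middle (φ): 22/3.
Outer (θ): 44π/3.

Therefore the triple integral equals 44π/3.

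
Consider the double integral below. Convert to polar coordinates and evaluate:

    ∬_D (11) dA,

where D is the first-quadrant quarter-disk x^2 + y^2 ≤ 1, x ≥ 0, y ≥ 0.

The region D is 0 ≤ r ≤ 1, 0 ≤ θ ≤ π/2 in polar coordinates, where x = r cos(θ), y = r sin(θ), and dA = r dr dθ.

Under the substitution, the integrand becomes 11, so

    ∬_D (11) dA = ∫_{0}^{π/2} ∫_{0}^{1} (11) · r dr dθ.

Inner integral (in r): ∫_{0}^{1} (11) · r dr = 11/2.

Outer integral (in θ): ∫_{0}^{π/2} (11/2) dθ = 11π/4.

Therefore ∬_D (11) dA = 11π/4.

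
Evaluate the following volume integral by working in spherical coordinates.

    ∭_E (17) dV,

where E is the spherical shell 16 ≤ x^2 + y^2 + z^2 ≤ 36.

In spherical coordinates, x = ρ sin(φ) cos(θ), y = ρ sin(φ) sin(θ), z = ρ cos(φ), and dV = ρ^2 sin(φ) dρ dφ dθ.

The integrand becomes 17, so

    ∭_E (17) dV = ∫_{0}^{2π} ∫_{0}^{π} ∫_{4}^{6} (17) · ρ^2 sin(φ) dρ dφ dθ.

Inner (ρ): 2584sin(φ)/3.
Middle (φ): 5168/3.
Outer (θ): 10336π/3.

Therefore the triple integral equals 10336π/3.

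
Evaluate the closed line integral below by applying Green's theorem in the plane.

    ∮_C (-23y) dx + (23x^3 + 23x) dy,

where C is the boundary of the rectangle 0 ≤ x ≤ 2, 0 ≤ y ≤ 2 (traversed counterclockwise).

Green's theorem converts the closed line integral into a double integral over the enclosed region D:

    ∮_C P dx + Q dy = ∬_D (∂Q/∂x - ∂P/∂y) dA.

Here P = -23y, Q = 23x^3 + 23x, so

    ∂Q/∂x = 69x^2 + 23,    ∂P/∂y = -23,
    ∂Q/∂x - ∂P/∂y = 69x^2 + 46.

D is the region 0 ≤ x ≤ 2, 0 ≤ y ≤ 2. Evaluating the double integral:

    ∬_D (69x^2 + 46) dA = ∫_0^{2} ∫_0^{2} (69x^2 + 46) dy dx.

Inner (y from 0 to 2): 138x^2 + 92.
Outer (x from 0 to 2): 552.

Therefore ∮_C P dx + Q dy = 552.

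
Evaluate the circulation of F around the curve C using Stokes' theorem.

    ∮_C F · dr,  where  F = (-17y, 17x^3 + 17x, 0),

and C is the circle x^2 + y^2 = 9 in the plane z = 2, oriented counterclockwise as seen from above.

Let S be the flat disk x^2 + y^2 ≤ 9 in the plane z = 2, with upward unit normal n̂ = ẑ. By Stokes' theorem,

    ∮_C F · dr = ∬_S (∇ × F) · n̂ dS = ∬_D (curl F)_z dA,

where D is the disk x^2 + y^2 ≤ 9.

Compute the curl of F = (-17y, 17x^3 + 17x, 0):
    (∇ × F)_x = ∂F_z/∂y - ∂F_y/∂z = 0,
    (∇ × F)_y = ∂F_x/∂z - ∂F_z/∂x = 0,
    (∇ × F)_z = ∂F_y/∂x - ∂F_x/∂y = 51x^2 + 34.

On z = 2, (curl F)_z = 51x^2 + 34.

Convert to polar (x = r cos θ, y = r sin θ, dA = r dr dθ); the integrand becomes 51r^2cos(θ)^2 + 34, so

    ∬_D (curl F)_z dA = ∫_0^{2π} ∫_0^{3} (51r^2cos(θ)^2 + 34) · r dr dθ.

Inner (r from 0 to 3): 4131cos(θ)^2/4 + 153.
Outer (θ from 0 to 2π): 5355π/4.

Therefore ∮_C F · dr = 5355π/4.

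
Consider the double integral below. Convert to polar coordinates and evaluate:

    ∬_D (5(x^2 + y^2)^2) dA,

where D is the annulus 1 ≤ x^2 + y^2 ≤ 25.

The region D is 1 ≤ r ≤ 5, 0 ≤ θ ≤ 2π in polar coordinates, where x = r cos(θ), y = r sin(θ), and dA = r dr dθ.

Under the substitution, the integrand becomes 5r^4, so

    ∬_D (5(x^2 + y^2)^2) dA = ∫_{0}^{2π} ∫_{1}^{5} (5r^4) · r dr dθ.

Inner integral (in r): ∫_{1}^{5} (5r^4) · r dr = 13020.

Outer integral (in θ): ∫_{0}^{2π} (13020) dθ = 26040π.

Therefore ∬_D (5(x^2 + y^2)^2) dA = 26040π.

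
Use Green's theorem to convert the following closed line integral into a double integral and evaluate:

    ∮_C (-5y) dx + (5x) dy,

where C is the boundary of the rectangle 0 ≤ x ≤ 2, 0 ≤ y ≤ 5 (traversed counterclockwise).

Green's theorem converts the closed line integral into a double integral over the enclosed region D:

    ∮_C P dx + Q dy = ∬_D (∂Q/∂x - ∂P/∂y) dA.

Here P = -5y, Q = 5x, so

    ∂Q/∂x = 5,    ∂P/∂y = -5,
    ∂Q/∂x - ∂P/∂y = 10.

D is the region 0 ≤ x ≤ 2, 0 ≤ y ≤ 5. Evaluating the double integral:

    ∬_D (10) dA = ∫_0^{2} ∫_0^{5} (10) dy dx.

Inner (y from 0 to 5): 50.
Outer (x from 0 to 2): 100.

Therefore ∮_C P dx + Q dy = 100.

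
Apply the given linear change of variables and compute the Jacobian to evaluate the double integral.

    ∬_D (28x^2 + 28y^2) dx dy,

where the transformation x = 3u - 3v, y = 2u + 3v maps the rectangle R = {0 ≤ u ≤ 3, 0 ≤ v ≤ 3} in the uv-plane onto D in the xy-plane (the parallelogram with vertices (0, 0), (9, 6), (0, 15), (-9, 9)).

Compute the Jacobian determinant of (x, y) with respect to (u, v):

    ∂(x,y)/∂(u,v) = | 3  -3 | = (3)(3) - (-3)(2) = 15.
                   | 2  3 |

Its absolute value is |J| = 15 (the area scaling factor).

Substituting x = 3u - 3v, y = 2u + 3v into the integrand,

    28x^2 + 28y^2 → 364u^2 - 168u v + 504v^2,

so the integral becomes

    ∬_R (364u^2 - 168u v + 504v^2) · |J| du dv = ∫_0^3 ∫_0^3 (5460u^2 - 2520u v + 7560v^2) dv du.

Inner (v): 16380u^2 - 11340u + 68040.
Outer (u): 300510.

Therefore ∬_D (28x^2 + 28y^2) dx dy = 300510.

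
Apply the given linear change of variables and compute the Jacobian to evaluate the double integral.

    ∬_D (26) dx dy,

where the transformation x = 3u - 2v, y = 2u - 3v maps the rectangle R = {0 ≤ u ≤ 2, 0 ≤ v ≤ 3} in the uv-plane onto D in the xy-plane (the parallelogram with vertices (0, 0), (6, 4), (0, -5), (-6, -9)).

Compute the Jacobian determinant of (x, y) with respect to (u, v):

    ∂(x,y)/∂(u,v) = | 3  -2 | = (3)(-3) - (-2)(2) = -5.
                   | 2  -3 |

Its absolute value is |J| = 5 (the area scaling factor).

Substituting x = 3u - 2v, y = 2u - 3v into the integrand,

    26 → 26,

so the integral becomes

    ∬_R (26) · |J| du dv = ∫_0^2 ∫_0^3 (130) dv du.

Inner (v): 390.
Outer (u): 780.

Therefore ∬_D (26) dx dy = 780.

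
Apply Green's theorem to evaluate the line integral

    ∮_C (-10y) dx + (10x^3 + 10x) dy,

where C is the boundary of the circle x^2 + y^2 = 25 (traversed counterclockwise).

Green's theorem converts the closed line integral into a double integral over the enclosed region D:

    ∮_C P dx + Q dy = ∬_D (∂Q/∂x - ∂P/∂y) dA.

Here P = -10y, Q = 10x^3 + 10x, so

    ∂Q/∂x = 30x^2 + 10,    ∂P/∂y = -10,
    ∂Q/∂x - ∂P/∂y = 30x^2 + 20.

D is the region x^2 + y^2 ≤ 25. Evaluating the double integral:

In polar coordinates (x = r cos θ, y = r sin θ, dA = r dr dθ) the integrand becomes 30r^2cos(θ)^2 + 20, so

    ∬_D (30x^2 + 20) dA = ∫_0^{2π} ∫_0^{5} (30r^2cos(θ)^2 + 20) · r dr dθ.

Inner (r from 0 to 5): 9375cos(θ)^2/2 + 250.
Outer (θ from 0 to 2π): 10375π/2.

Therefore ∮_C P dx + Q dy = 10375π/2.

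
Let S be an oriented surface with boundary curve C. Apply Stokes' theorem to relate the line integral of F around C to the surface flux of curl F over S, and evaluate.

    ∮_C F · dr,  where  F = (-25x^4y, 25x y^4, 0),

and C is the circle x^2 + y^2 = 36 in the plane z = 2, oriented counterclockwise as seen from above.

Let S be the flat disk x^2 + y^2 ≤ 36 in the plane z = 2, with upward unit normal n̂ = ẑ. By Stokes' theorem,

    ∮_C F · dr = ∬_S (∇ × F) · n̂ dS = ∬_D (curl F)_z dA,

where D is the disk x^2 + y^2 ≤ 36.

Compute the curl of F = (-25x^4y, 25x y^4, 0):
    (∇ × F)_x = ∂F_z/∂y - ∂F_y/∂z = 0,
    (∇ × F)_y = ∂F_x/∂z - ∂F_z/∂x = 0,
    (∇ × F)_z = ∂F_y/∂x - ∂F_x/∂y = 25x^4 + 25y^4.

On z = 2, (curl F)_z = 25x^4 + 25y^4.

Convert to polar (x = r cos θ, y = r sin θ, dA = r dr dθ); the integrand becomes 25r^4(sin(θ)^4 + cos(θ)^4), so

    ∬_D (curl F)_z dA = ∫_0^{2π} ∫_0^{6} (25r^4(sin(θ)^4 + cos(θ)^4)) · r dr dθ.

Inner (r from 0 to 6): 194400sin(θ)^4 + 194400cos(θ)^4.
Outer (θ from 0 to 2π): 291600π.

Therefore ∮_C F · dr = 291600π.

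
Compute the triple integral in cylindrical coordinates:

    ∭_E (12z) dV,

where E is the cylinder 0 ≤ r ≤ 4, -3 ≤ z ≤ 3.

In cylindrical coordinates, x = r cos(θ), y = r sin(θ), z = z, and dV = r dr dθ dz.

The integrand becomes 12z, so

    ∭_E (12z) dV = ∫_{0}^{2π} ∫_{0}^{4} ∫_{-3}^{3} (12z) · r dz dr dθ.

Inner (z): 0.
Middle (r from 0 to 4): 0.
Outer (θ): 0.

Therefore the triple integral equals 0.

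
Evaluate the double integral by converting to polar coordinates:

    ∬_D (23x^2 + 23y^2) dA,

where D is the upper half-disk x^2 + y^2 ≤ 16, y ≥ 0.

The region D is 0 ≤ r ≤ 4, 0 ≤ θ ≤ π in polar coordinates, where x = r cos(θ), y = r sin(θ), and dA = r dr dθ.

Under the substitution, the integrand becomes 23r^2, so

    ∬_D (23x^2 + 23y^2) dA = ∫_{0}^{π} ∫_{0}^{4} (23r^2) · r dr dθ.

Inner integral (in r): ∫_{0}^{4} (23r^2) · r dr = 1472.

Outer integral (in θ): ∫_{0}^{π} (1472) dθ = 1472π.

Therefore ∬_D (23x^2 + 23y^2) dA = 1472π.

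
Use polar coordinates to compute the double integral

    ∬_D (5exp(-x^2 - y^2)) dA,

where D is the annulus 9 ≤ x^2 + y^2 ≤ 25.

The region D is 3 ≤ r ≤ 5, 0 ≤ θ ≤ 2π in polar coordinates, where x = r cos(θ), y = r sin(θ), and dA = r dr dθ.

Under the substitution, the integrand becomes 5exp(-r^2), so

    ∬_D (5exp(-x^2 - y^2)) dA = ∫_{0}^{2π} ∫_{3}^{5} (5exp(-r^2)) · r dr dθ.

Inner integral (in r): ∫_{3}^{5} (5exp(-r^2)) · r dr = -(5 - 5exp(16))exp(-25)/2.

Outer integral (in θ): ∫_{0}^{2π} (-(5 - 5exp(16))exp(-25)/2) dθ = -5π (1 - exp(16))exp(-25).

Therefore ∬_D (5exp(-x^2 - y^2)) dA = -5π (1 - exp(16))exp(-25).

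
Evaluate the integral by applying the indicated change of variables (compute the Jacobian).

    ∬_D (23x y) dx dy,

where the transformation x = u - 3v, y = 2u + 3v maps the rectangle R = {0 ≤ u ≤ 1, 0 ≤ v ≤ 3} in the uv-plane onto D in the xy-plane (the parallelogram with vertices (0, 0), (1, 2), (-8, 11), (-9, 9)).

Compute the Jacobian determinant of (x, y) with respect to (u, v):

    ∂(x,y)/∂(u,v) = | 1  -3 | = (1)(3) - (-3)(2) = 9.
                   | 2  3 |

Its absolute value is |J| = 9 (the area scaling factor).

Substituting x = u - 3v, y = 2u + 3v into the integrand,

    23x y → 46u^2 - 69u v - 207v^2,

so the integral becomes

    ∬_R (46u^2 - 69u v - 207v^2) · |J| du dv = ∫_0^1 ∫_0^3 (414u^2 - 621u v - 1863v^2) dv du.

Inner (v): 1242u^2 - 5589u/2 - 16767.
Outer (u): -71001/4.

Therefore ∬_D (23x y) dx dy = -71001/4.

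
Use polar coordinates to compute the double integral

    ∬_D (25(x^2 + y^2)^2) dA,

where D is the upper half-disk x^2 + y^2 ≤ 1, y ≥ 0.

The region D is 0 ≤ r ≤ 1, 0 ≤ θ ≤ π in polar coordinates, where x = r cos(θ), y = r sin(θ), and dA = r dr dθ.

Under the substitution, the integrand becomes 25r^4, so

    ∬_D (25(x^2 + y^2)^2) dA = ∫_{0}^{π} ∫_{0}^{1} (25r^4) · r dr dθ.

Inner integral (in r): ∫_{0}^{1} (25r^4) · r dr = 25/6.

Outer integral (in θ): ∫_{0}^{π} (25/6) dθ = 25π/6.

Therefore ∬_D (25(x^2 + y^2)^2) dA = 25π/6.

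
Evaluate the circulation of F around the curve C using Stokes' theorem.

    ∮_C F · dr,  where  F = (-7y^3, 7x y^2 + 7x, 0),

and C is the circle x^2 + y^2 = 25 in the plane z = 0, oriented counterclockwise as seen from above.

Let S be the flat disk x^2 + y^2 ≤ 25 in the plane z = 0, with upward unit normal n̂ = ẑ. By Stokes' theorem,

    ∮_C F · dr = ∬_S (∇ × F) · n̂ dS = ∬_D (curl F)_z dA,

where D is the disk x^2 + y^2 ≤ 25.

Compute the curl of F = (-7y^3, 7x y^2 + 7x, 0):
    (∇ × F)_x = ∂F_z/∂y - ∂F_y/∂z = 0,
    (∇ × F)_y = ∂F_x/∂z - ∂F_z/∂x = 0,
    (∇ × F)_z = ∂F_y/∂x - ∂F_x/∂y = 28y^2 + 7.

On z = 0, (curl F)_z = 28y^2 + 7.

Convert to polar (x = r cos θ, y = r sin θ, dA = r dr dθ); the integrand becomes 28r^2sin(θ)^2 + 7, so

    ∬_D (curl F)_z dA = ∫_0^{2π} ∫_0^{5} (28r^2sin(θ)^2 + 7) · r dr dθ.

Inner (r from 0 to 5): 4375sin(θ)^2 + 175/2.
Outer (θ from 0 to 2π): 4550π.

Therefore ∮_C F · dr = 4550π.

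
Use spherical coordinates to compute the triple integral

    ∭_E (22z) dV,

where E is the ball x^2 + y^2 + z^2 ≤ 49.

In spherical coordinates, x = ρ sin(φ) cos(θ), y = ρ sin(φ) sin(θ), z = ρ cos(φ), and dV = ρ^2 sin(φ) dρ dφ dθ.

The integrand becomes 22ρ cos(φ), so

    ∭_E (22z) dV = ∫_{0}^{2π} ∫_{0}^{π} ∫_{0}^{7} (22ρ cos(φ)) · ρ^2 sin(φ) dρ dφ dθ.

Inner (ρ): 26411sin(2φ)/4.
Middle (φ): 0.
Outer (θ): 0.

Therefore the triple integral equals 0.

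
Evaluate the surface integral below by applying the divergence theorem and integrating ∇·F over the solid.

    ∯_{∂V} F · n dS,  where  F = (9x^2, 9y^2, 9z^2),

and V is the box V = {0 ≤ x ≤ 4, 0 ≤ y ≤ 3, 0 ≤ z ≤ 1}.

By the divergence theorem,

    ∯_{∂V} F · n dS = ∭_V (∇ · F) dV.

Compute the divergence:
    ∇ · F = ∂F_x/∂x + ∂F_y/∂y + ∂F_z/∂z = 18x + 18y + 18z.

V is a rectangular box, so dV = dx dy dz with 0 ≤ x ≤ 4, 0 ≤ y ≤ 3, 0 ≤ z ≤ 1.

Integrate (18x + 18y + 18z) over V as an iterated integral:

    ∭_V (∇·F) dV = ∫_0^{4} ∫_0^{3} ∫_0^{1} (18x + 18y + 18z) dz dy dx.

Inner (z from 0 to 1): 18x + 18y + 9.
Middle (y from 0 to 3): 54x + 108.
Outer (x from 0 to 4): 864.

Therefore ∯_{∂V} F · n dS = 864.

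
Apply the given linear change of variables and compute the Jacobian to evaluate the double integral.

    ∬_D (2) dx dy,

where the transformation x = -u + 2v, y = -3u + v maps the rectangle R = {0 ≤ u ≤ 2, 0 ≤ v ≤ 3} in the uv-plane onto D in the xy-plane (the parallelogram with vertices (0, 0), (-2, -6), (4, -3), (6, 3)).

Compute the Jacobian determinant of (x, y) with respect to (u, v):

    ∂(x,y)/∂(u,v) = | -1  2 | = (-1)(1) - (2)(-3) = 5.
                   | -3  1 |

Its absolute value is |J| = 5 (the area scaling factor).

Substituting x = -u + 2v, y = -3u + v into the integrand,

    2 → 2,

so the integral becomes

    ∬_R (2) · |J| du dv = ∫_0^2 ∫_0^3 (10) dv du.

Inner (v): 30.
Outer (u): 60.

Therefore ∬_D (2) dx dy = 60.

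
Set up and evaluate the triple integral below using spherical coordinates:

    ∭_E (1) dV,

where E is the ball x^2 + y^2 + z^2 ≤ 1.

In spherical coordinates, x = ρ sin(φ) cos(θ), y = ρ sin(φ) sin(θ), z = ρ cos(φ), and dV = ρ^2 sin(φ) dρ dφ dθ.

The integrand becomes 1, so

    ∭_E (1) dV = ∫_{0}^{2π} ∫_{0}^{π} ∫_{0}^{1} (1) · ρ^2 sin(φ) dρ dφ dθ.

Inner (ρ): sin(φ)/3.
Middle (φ): 2/3.
Outer (θ): 4π/3.

Therefore the triple integral equals 4π/3.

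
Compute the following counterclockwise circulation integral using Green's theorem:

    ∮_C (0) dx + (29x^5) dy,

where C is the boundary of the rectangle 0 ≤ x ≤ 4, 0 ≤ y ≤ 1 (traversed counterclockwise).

Green's theorem converts the closed line integral into a double integral over the enclosed region D:

    ∮_C P dx + Q dy = ∬_D (∂Q/∂x - ∂P/∂y) dA.

Here P = 0, Q = 29x^5, so

    ∂Q/∂x = 145x^4,    ∂P/∂y = 0,
    ∂Q/∂x - ∂P/∂y = 145x^4.

D is the region 0 ≤ x ≤ 4, 0 ≤ y ≤ 1. Evaluating the double integral:

    ∬_D (145x^4) dA = ∫_0^{4} ∫_0^{1} (145x^4) dy dx.

Inner (y from 0 to 1): 145x^4.
Outer (x from 0 to 4): 29696.

Therefore ∮_C P dx + Q dy = 29696.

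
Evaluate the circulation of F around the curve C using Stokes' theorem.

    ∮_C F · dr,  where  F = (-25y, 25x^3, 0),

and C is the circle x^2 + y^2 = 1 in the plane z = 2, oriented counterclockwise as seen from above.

Let S be the flat disk x^2 + y^2 ≤ 1 in the plane z = 2, with upward unit normal n̂ = ẑ. By Stokes' theorem,

    ∮_C F · dr = ∬_S (∇ × F) · n̂ dS = ∬_D (curl F)_z dA,

where D is the disk x^2 + y^2 ≤ 1.

Compute the curl of F = (-25y, 25x^3, 0):
    (∇ × F)_x = ∂F_z/∂y - ∂F_y/∂z = 0,
    (∇ × F)_y = ∂F_x/∂z - ∂F_z/∂x = 0,
    (∇ × F)_z = ∂F_y/∂x - ∂F_x/∂y = 75x^2 + 25.

On z = 2, (curl F)_z = 75x^2 + 25.

Convert to polar (x = r cos θ, y = r sin θ, dA = r dr dθ); the integrand becomes 75r^2cos(θ)^2 + 25, so

    ∬_D (curl F)_z dA = ∫_0^{2π} ∫_0^{1} (75r^2cos(θ)^2 + 25) · r dr dθ.

Inner (r from 0 to 1): 75cos(θ)^2/4 + 25/2.
Outer (θ from 0 to 2π): 175π/4.

Therefore ∮_C F · dr = 175π/4.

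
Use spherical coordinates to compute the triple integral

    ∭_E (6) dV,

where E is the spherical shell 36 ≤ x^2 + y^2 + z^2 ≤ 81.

In spherical coordinates, x = ρ sin(φ) cos(θ), y = ρ sin(φ) sin(θ), z = ρ cos(φ), and dV = ρ^2 sin(φ) dρ dφ dθ.

The integrand becomes 6, so

    ∭_E (6) dV = ∫_{0}^{2π} ∫_{0}^{π} ∫_{6}^{9} (6) · ρ^2 sin(φ) dρ dφ dθ.

Inner (ρ): 1026sin(φ).
Middle (φ): 2052.
Outer (θ): 4104π.

Therefore the triple integral equals 4104π.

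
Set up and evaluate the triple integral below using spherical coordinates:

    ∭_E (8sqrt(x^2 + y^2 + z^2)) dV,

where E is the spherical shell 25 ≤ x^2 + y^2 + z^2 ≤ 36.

In spherical coordinates, x = ρ sin(φ) cos(θ), y = ρ sin(φ) sin(θ), z = ρ cos(φ), and dV = ρ^2 sin(φ) dρ dφ dθ.

The integrand becomes 8ρ, so

    ∭_E (8sqrt(x^2 + y^2 + z^2)) dV = ∫_{0}^{2π} ∫_{0}^{π} ∫_{5}^{6} (8ρ) · ρ^2 sin(φ) dρ dφ dθ.

Inner (ρ): 1342sin(φ).
Middle (φ): 2684.
Outer (θ): 5368π.

Therefore the triple integral equals 5368π.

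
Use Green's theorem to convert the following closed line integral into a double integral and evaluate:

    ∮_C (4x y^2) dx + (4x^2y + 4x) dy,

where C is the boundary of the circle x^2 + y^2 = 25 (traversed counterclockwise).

Green's theorem converts the closed line integral into a double integral over the enclosed region D:

    ∮_C P dx + Q dy = ∬_D (∂Q/∂x - ∂P/∂y) dA.

Here P = 4x y^2, Q = 4x^2y + 4x, so

    ∂Q/∂x = 8x y + 4,    ∂P/∂y = 8x y,
    ∂Q/∂x - ∂P/∂y = 4.

D is the region x^2 + y^2 ≤ 25. Evaluating the double integral:

In polar coordinates (x = r cos θ, y = r sin θ, dA = r dr dθ) the integrand becomes 4, so

    ∬_D (4) dA = ∫_0^{2π} ∫_0^{5} (4) · r dr dθ.

Inner (r from 0 to 5): 50.
Outer (θ from 0 to 2π): 100π.

Therefore ∮_C P dx + Q dy = 100π.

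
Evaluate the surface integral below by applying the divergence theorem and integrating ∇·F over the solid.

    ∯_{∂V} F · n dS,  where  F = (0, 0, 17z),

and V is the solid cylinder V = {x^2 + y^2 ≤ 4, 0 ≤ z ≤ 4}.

By the divergence theorem,

    ∯_{∂V} F · n dS = ∭_V (∇ · F) dV.

Compute the divergence:
    ∇ · F = ∂F_x/∂x + ∂F_y/∂y + ∂F_z/∂z = 0 + 0 + 17 = 17.

In cylindrical coordinates, x = r cos(θ), y = r sin(θ), z = z, dV = r dr dθ dz, with 0 ≤ r ≤ 2, 0 ≤ θ ≤ 2π, 0 ≤ z ≤ 4.

The integrand, after substitution and multiplying by the volume element, becomes (17) · r, so

    ∭_V (∇·F) dV = ∫_0^{2π} ∫_0^{2} ∫_0^{4} (17) · r dz dr dθ.

Inner (z from 0 to 4): 68r.
Middle (r from 0 to 2): 136.
Outer (θ from 0 to 2π): 272π.

Therefore ∯_{∂V} F · n dS = 272π.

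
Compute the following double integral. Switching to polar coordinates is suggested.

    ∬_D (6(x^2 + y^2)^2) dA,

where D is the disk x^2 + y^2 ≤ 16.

The region D is 0 ≤ r ≤ 4, 0 ≤ θ ≤ 2π in polar coordinates, where x = r cos(θ), y = r sin(θ), and dA = r dr dθ.

Under the substitution, the integrand becomes 6r^4, so

    ∬_D (6(x^2 + y^2)^2) dA = ∫_{0}^{2π} ∫_{0}^{4} (6r^4) · r dr dθ.

Inner integral (in r): ∫_{0}^{4} (6r^4) · r dr = 4096.

Outer integral (in θ): ∫_{0}^{2π} (4096) dθ = 8192π.

Therefore ∬_D (6(x^2 + y^2)^2) dA = 8192π.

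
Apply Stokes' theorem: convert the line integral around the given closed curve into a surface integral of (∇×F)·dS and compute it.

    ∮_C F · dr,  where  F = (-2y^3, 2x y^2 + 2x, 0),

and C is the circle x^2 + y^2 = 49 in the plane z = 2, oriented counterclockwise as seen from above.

Let S be the flat disk x^2 + y^2 ≤ 49 in the plane z = 2, with upward unit normal n̂ = ẑ. By Stokes' theorem,

    ∮_C F · dr = ∬_S (∇ × F) · n̂ dS = ∬_D (curl F)_z dA,

where D is the disk x^2 + y^2 ≤ 49.

Compute the curl of F = (-2y^3, 2x y^2 + 2x, 0):
    (∇ × F)_x = ∂F_z/∂y - ∂F_y/∂z = 0,
    (∇ × F)_y = ∂F_x/∂z - ∂F_z/∂x = 0,
    (∇ × F)_z = ∂F_y/∂x - ∂F_x/∂y = 8y^2 + 2.

On z = 2, (curl F)_z = 8y^2 + 2.

Convert to polar (x = r cos θ, y = r sin θ, dA = r dr dθ); the integrand becomes 8r^2sin(θ)^2 + 2, so

    ∬_D (curl F)_z dA = ∫_0^{2π} ∫_0^{7} (8r^2sin(θ)^2 + 2) · r dr dθ.

Inner (r from 0 to 7): 4802sin(θ)^2 + 49.
Outer (θ from 0 to 2π): 4900π.

Therefore ∮_C F · dr = 4900π.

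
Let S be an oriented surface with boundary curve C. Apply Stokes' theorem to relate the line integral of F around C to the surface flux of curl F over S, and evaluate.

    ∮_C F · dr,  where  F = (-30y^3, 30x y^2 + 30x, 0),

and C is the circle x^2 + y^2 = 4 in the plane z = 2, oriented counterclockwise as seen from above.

Let S be the flat disk x^2 + y^2 ≤ 4 in the plane z = 2, with upward unit normal n̂ = ẑ. By Stokes' theorem,

    ∮_C F · dr = ∬_S (∇ × F) · n̂ dS = ∬_D (curl F)_z dA,

where D is the disk x^2 + y^2 ≤ 4.

Compute the curl of F = (-30y^3, 30x y^2 + 30x, 0):
    (∇ × F)_x = ∂F_z/∂y - ∂F_y/∂z = 0,
    (∇ × F)_y = ∂F_x/∂z - ∂F_z/∂x = 0,
    (∇ × F)_z = ∂F_y/∂x - ∂F_x/∂y = 120y^2 + 30.

On z = 2, (curl F)_z = 120y^2 + 30.

Convert to polar (x = r cos θ, y = r sin θ, dA = r dr dθ); the integrand becomes 120r^2sin(θ)^2 + 30, so

    ∬_D (curl F)_z dA = ∫_0^{2π} ∫_0^{2} (120r^2sin(θ)^2 + 30) · r dr dθ.

Inner (r from 0 to 2): 480sin(θ)^2 + 60.
Outer (θ from 0 to 2π): 600π.

Therefore ∮_C F · dr = 600π.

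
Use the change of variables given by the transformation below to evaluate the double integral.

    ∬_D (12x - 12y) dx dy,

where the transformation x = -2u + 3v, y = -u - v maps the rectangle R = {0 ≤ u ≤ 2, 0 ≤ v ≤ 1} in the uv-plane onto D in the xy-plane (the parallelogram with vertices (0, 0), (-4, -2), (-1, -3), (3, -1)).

Compute the Jacobian determinant of (x, y) with respect to (u, v):

    ∂(x,y)/∂(u,v) = | -2  3 | = (-2)(-1) - (3)(-1) = 5.
                   | -1  -1 |

Its absolute value is |J| = 5 (the area scaling factor).

Substituting x = -2u + 3v, y = -u - v into the integrand,

    12x - 12y → -12u + 48v,

so the integral becomes

    ∬_R (-12u + 48v) · |J| du dv = ∫_0^2 ∫_0^1 (-60u + 240v) dv du.

Inner (v): 120 - 60u.
Outer (u): 120.

Therefore ∬_D (12x - 12y) dx dy = 120.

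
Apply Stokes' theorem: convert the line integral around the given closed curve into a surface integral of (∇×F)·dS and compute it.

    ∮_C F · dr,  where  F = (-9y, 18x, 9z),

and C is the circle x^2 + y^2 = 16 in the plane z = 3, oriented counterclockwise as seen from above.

Let S be the flat disk x^2 + y^2 ≤ 16 in the plane z = 3, with upward unit normal n̂ = ẑ. By Stokes' theorem,

    ∮_C F · dr = ∬_S (∇ × F) · n̂ dS = ∬_D (curl F)_z dA,

where D is the disk x^2 + y^2 ≤ 16.

Compute the curl of F = (-9y, 18x, 9z):
    (∇ × F)_x = ∂F_z/∂y - ∂F_y/∂z = 0,
    (∇ × F)_y = ∂F_x/∂z - ∂F_z/∂x = 0,
    (∇ × F)_z = ∂F_y/∂x - ∂F_x/∂y = 27.

On z = 3, (curl F)_z = 27.

Convert to polar (x = r cos θ, y = r sin θ, dA = r dr dθ); the integrand becomes 27, so

    ∬_D (curl F)_z dA = ∫_0^{2π} ∫_0^{4} (27) · r dr dθ.

Inner (r from 0 to 4): 216.
Outer (θ from 0 to 2π): 432π.

Therefore ∮_C F · dr = 432π.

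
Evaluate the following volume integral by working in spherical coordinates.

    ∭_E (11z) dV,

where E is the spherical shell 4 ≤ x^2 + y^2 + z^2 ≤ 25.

In spherical coordinates, x = ρ sin(φ) cos(θ), y = ρ sin(φ) sin(θ), z = ρ cos(φ), and dV = ρ^2 sin(φ) dρ dφ dθ.

The integrand becomes 11ρ cos(φ), so

    ∭_E (11z) dV = ∫_{0}^{2π} ∫_{0}^{π} ∫_{2}^{5} (11ρ cos(φ)) · ρ^2 sin(φ) dρ dφ dθ.

Inner (ρ): 6699sin(2φ)/8.
Middle (φ): 0.
Outer (θ): 0.

Therefore the triple integral equals 0.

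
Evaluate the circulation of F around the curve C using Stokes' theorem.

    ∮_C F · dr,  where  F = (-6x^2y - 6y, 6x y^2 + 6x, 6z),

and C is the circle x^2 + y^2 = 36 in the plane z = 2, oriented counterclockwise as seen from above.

Let S be the flat disk x^2 + y^2 ≤ 36 in the plane z = 2, with upward unit normal n̂ = ẑ. By Stokes' theorem,

    ∮_C F · dr = ∬_S (∇ × F) · n̂ dS = ∬_D (curl F)_z dA,

where D is the disk x^2 + y^2 ≤ 36.

Compute the curl of F = (-6x^2y - 6y, 6x y^2 + 6x, 6z):
    (∇ × F)_x = ∂F_z/∂y - ∂F_y/∂z = 0,
    (∇ × F)_y = ∂F_x/∂z - ∂F_z/∂x = 0,
    (∇ × F)_z = ∂F_y/∂x - ∂F_x/∂y = 6x^2 + 6y^2 + 12.

On z = 2, (curl F)_z = 6x^2 + 6y^2 + 12.

Convert to polar (x = r cos θ, y = r sin θ, dA = r dr dθ); the integrand becomes 6r^2 + 12, so

    ∬_D (curl F)_z dA = ∫_0^{2π} ∫_0^{6} (6r^2 + 12) · r dr dθ.

Inner (r from 0 to 6): 2160.
Outer (θ from 0 to 2π): 4320π.

Therefore ∮_C F · dr = 4320π.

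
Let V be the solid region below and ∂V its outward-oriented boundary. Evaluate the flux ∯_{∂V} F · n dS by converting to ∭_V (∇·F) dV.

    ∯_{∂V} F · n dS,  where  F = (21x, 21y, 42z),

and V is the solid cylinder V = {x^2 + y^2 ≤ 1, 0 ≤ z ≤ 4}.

By the divergence theorem,

    ∯_{∂V} F · n dS = ∭_V (∇ · F) dV.

Compute the divergence:
    ∇ · F = ∂F_x/∂x + ∂F_y/∂y + ∂F_z/∂z = 21 + 21 + 42 = 84.

In cylindrical coordinates, x = r cos(θ), y = r sin(θ), z = z, dV = r dr dθ dz, with 0 ≤ r ≤ 1, 0 ≤ θ ≤ 2π, 0 ≤ z ≤ 4.

The integrand, after substitution and multiplying by the volume element, becomes (84) · r, so

    ∭_V (∇·F) dV = ∫_0^{2π} ∫_0^{1} ∫_0^{4} (84) · r dz dr dθ.

Inner (z from 0 to 4): 336r.
Middle (r from 0 to 1): 168.
Outer (θ from 0 to 2π): 336π.

Therefore ∯_{∂V} F · n dS = 336π.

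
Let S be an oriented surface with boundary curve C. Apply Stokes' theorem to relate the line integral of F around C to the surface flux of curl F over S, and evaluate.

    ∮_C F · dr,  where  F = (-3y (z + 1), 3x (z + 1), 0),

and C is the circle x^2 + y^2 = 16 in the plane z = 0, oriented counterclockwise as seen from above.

Let S be the flat disk x^2 + y^2 ≤ 16 in the plane z = 0, with upward unit normal n̂ = ẑ. By Stokes' theorem,

    ∮_C F · dr = ∬_S (∇ × F) · n̂ dS = ∬_D (curl F)_z dA,

where D is the disk x^2 + y^2 ≤ 16.

Compute the curl of F = (-3y (z + 1), 3x (z + 1), 0):
    (∇ × F)_x = ∂F_z/∂y - ∂F_y/∂z = -3x,
    (∇ × F)_y = ∂F_x/∂z - ∂F_z/∂x = -3y,
    (∇ × F)_z = ∂F_y/∂x - ∂F_x/∂y = 6z + 6.

On z = 0, (curl F)_z = 6.

Convert to polar (x = r cos θ, y = r sin θ, dA = r dr dθ); the integrand becomes 6, so

    ∬_D (curl F)_z dA = ∫_0^{2π} ∫_0^{4} (6) · r dr dθ.

Inner (r from 0 to 4): 48.
Outer (θ from 0 to 2π): 96π.

Therefore ∮_C F · dr = 96π.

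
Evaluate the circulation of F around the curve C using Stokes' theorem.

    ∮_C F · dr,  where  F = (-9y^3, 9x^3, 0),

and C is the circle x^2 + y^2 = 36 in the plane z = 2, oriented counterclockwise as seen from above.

Let S be the flat disk x^2 + y^2 ≤ 36 in the plane z = 2, with upward unit normal n̂ = ẑ. By Stokes' theorem,

    ∮_C F · dr = ∬_S (∇ × F) · n̂ dS = ∬_D (curl F)_z dA,

where D is the disk x^2 + y^2 ≤ 36.

Compute the curl of F = (-9y^3, 9x^3, 0):
    (∇ × F)_x = ∂F_z/∂y - ∂F_y/∂z = 0,
    (∇ × F)_y = ∂F_x/∂z - ∂F_z/∂x = 0,
    (∇ × F)_z = ∂F_y/∂x - ∂F_x/∂y = 27x^2 + 27y^2.

On z = 2, (curl F)_z = 27x^2 + 27y^2.

Convert to polar (x = r cos θ, y = r sin θ, dA = r dr dθ); the integrand becomes 27r^2, so

    ∬_D (curl F)_z dA = ∫_0^{2π} ∫_0^{6} (27r^2) · r dr dθ.

Inner (r from 0 to 6): 8748.
Outer (θ from 0 to 2π): 17496π.

Therefore ∮_C F · dr = 17496π.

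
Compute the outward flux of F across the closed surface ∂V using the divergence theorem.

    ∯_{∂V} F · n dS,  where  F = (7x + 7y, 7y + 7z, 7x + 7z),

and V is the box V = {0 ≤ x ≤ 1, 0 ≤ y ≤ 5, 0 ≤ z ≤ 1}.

By the divergence theorem,

    ∯_{∂V} F · n dS = ∭_V (∇ · F) dV.

Compute the divergence:
    ∇ · F = ∂F_x/∂x + ∂F_y/∂y + ∂F_z/∂z = 7 + 7 + 7 = 21.

V is a rectangular box, so dV = dx dy dz with 0 ≤ x ≤ 1, 0 ≤ y ≤ 5, 0 ≤ z ≤ 1.

Integrate (21) over V as an iterated integral:

    ∭_V (∇·F) dV = ∫_0^{1} ∫_0^{5} ∫_0^{1} (21) dz dy dx.

Inner (z from 0 to 1): 21.
Middle (y from 0 to 5): 105.
Outer (x from 0 to 1): 105.

Therefore ∯_{∂V} F · n dS = 105.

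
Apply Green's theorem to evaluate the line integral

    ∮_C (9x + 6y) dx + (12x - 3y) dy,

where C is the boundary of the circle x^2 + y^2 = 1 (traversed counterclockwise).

Green's theorem converts the closed line integral into a double integral over the enclosed region D:

    ∮_C P dx + Q dy = ∬_D (∂Q/∂x - ∂P/∂y) dA.

Here P = 9x + 6y, Q = 12x - 3y, so

    ∂Q/∂x = 12,    ∂P/∂y = 6,
    ∂Q/∂x - ∂P/∂y = 6.

D is the region x^2 + y^2 ≤ 1. Evaluating the double integral:

In polar coordinates (x = r cos θ, y = r sin θ, dA = r dr dθ) the integrand becomes 6, so

    ∬_D (6) dA = ∫_0^{2π} ∫_0^{1} (6) · r dr dθ.

Inner (r from 0 to 1): 3.
Outer (θ from 0 to 2π): 6π.

Therefore ∮_C P dx + Q dy = 6π.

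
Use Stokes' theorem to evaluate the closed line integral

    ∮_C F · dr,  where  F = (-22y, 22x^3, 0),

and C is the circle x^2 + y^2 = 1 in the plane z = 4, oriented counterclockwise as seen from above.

Let S be the flat disk x^2 + y^2 ≤ 1 in the plane z = 4, with upward unit normal n̂ = ẑ. By Stokes' theorem,

    ∮_C F · dr = ∬_S (∇ × F) · n̂ dS = ∬_D (curl F)_z dA,

where D is the disk x^2 + y^2 ≤ 1.

Compute the curl of F = (-22y, 22x^3, 0):
    (∇ × F)_x = ∂F_z/∂y - ∂F_y/∂z = 0,
    (∇ × F)_y = ∂F_x/∂z - ∂F_z/∂x = 0,
    (∇ × F)_z = ∂F_y/∂x - ∂F_x/∂y = 66x^2 + 22.

On z = 4, (curl F)_z = 66x^2 + 22.

Convert to polar (x = r cos θ, y = r sin θ, dA = r dr dθ); the integrand becomes 66r^2cos(θ)^2 + 22, so

    ∬_D (curl F)_z dA = ∫_0^{2π} ∫_0^{1} (66r^2cos(θ)^2 + 22) · r dr dθ.

Inner (r from 0 to 1): 33cos(θ)^2/2 + 11.
Outer (θ from 0 to 2π): 77π/2.

Therefore ∮_C F · dr = 77π/2.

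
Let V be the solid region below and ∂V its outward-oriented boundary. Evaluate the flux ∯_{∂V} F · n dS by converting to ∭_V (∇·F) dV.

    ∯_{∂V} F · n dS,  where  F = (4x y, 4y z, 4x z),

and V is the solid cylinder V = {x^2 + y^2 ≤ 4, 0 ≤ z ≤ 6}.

By the divergence theorem,

    ∯_{∂V} F · n dS = ∭_V (∇ · F) dV.

Compute the divergence:
    ∇ · F = ∂F_x/∂x + ∂F_y/∂y + ∂F_z/∂z = 4y + 4z + 4x = 4x + 4y + 4z.

In cylindrical coordinates, x = r cos(θ), y = r sin(θ), z = z, dV = r dr dθ dz, with 0 ≤ r ≤ 2, 0 ≤ θ ≤ 2π, 0 ≤ z ≤ 6.

The integrand, after substitution and multiplying by the volume element, becomes (4sqrt(2)r sin(θ + π/4) + 4z) · r, so

    ∭_V (∇·F) dV = ∫_0^{2π} ∫_0^{2} ∫_0^{6} (4sqrt(2)r sin(θ + π/4) + 4z) · r dz dr dθ.

Inner (z from 0 to 6): 24r (sqrt(2)r sin(θ + π/4) + 3).
Middle (r from 0 to 2): 64sqrt(2)sin(θ + π/4) + 144.
Outer (θ from 0 to 2π): 288π.

Therefore ∯_{∂V} F · n dS = 288π.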